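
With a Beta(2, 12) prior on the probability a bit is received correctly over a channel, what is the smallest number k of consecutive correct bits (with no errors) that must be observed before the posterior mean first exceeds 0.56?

After k correct bits and 0 errors the posterior is Beta(2+k, 12), with mean (2+k)/(2+12+k).
Set (2+k)/(14+k) > 0.56 and solve: k > (0.56·14 − 2)/(1 − 0.56) = 13.273.
The smallest integer exceeding 13.273 is 14, and checking k=14: (16)/(28) = 0.5714 > 0.56.

k = 14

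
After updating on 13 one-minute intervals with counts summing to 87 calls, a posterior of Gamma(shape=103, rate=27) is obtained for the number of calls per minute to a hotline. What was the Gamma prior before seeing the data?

Gamma(shape=16, rate=14)

A Gamma(α, β) prior (rate parametrization) on a Poisson rate with n observations summing to S gives posterior Gamma(α+S, β+n).
So α = 103 − 87 = 16 and β = 27 − 13 = 14.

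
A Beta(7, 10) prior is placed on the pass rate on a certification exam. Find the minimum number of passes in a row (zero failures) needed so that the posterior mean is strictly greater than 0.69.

After k passes and 0 failures the posterior is Beta(7+k, 10), with mean (7+k)/(7+10+k).
Set (7+k)/(17+k) > 0.69 and solve: k > (0.69·17 − 7)/(1 − 0.69) = 15.258.
The smallest integer exceeding 15.258 is 16, and checking k=16: (23)/(33) = 0.6970 > 0.69.

k = 16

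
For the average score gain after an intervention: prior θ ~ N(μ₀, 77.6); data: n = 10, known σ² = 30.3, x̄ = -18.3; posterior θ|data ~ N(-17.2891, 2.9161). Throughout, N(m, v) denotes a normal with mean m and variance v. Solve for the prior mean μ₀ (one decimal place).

With known observation variance, the Normal–Normal posterior has precision τ_n = τ₀ + n/σ² and mean μ_n = (τ₀μ₀ + (n/σ²)x̄)/τ_n.
Here τ₀ = 1/77.6 = 0.012887 and τ_data = 10/30.3 = 0.330033, so τ_n = 0.342920.
Rearranging for μ₀: μ₀ = (μ_n·τ_n − τ_data·x̄)/τ₀ = (-17.2891·0.342920 − 0.330033·-18.3) / 0.012887 = 0.110826/0.012887 ≈ 8.6.

μ₀ = 8.6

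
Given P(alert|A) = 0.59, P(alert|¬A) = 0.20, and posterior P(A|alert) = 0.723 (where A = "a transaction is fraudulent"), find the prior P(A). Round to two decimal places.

P(A) = 0.47

Bayes' rule in odds form gives O(A|E) = O(A)·[P(E|A)/P(E|¬A)], hence O(A) = O(A|E)/LR.
Posterior odds = 0.723/(1−0.723) = 2.6101. LR = 0.59/0.20 = 2.9500.
Prior odds = 2.6101/2.9500 = 0.8848, so P(A) = 0.8848/(1+0.8848) ≈ 0.47.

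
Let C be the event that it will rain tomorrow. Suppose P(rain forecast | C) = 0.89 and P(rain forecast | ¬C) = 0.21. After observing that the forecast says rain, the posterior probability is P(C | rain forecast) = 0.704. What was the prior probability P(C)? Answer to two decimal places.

In odds form, posterior odds = prior odds × likelihood ratio, so prior odds = posterior odds ÷ LR.
Posterior odds = 0.704/(1−0.704) = 2.3784. LR = 0.89/0.21 = 4.2381.
Prior odds = 2.3784/4.2381 = 0.5612, so P(C) = 0.5612/(1+0.5612) ≈ 0.36.

P(C) = 0.36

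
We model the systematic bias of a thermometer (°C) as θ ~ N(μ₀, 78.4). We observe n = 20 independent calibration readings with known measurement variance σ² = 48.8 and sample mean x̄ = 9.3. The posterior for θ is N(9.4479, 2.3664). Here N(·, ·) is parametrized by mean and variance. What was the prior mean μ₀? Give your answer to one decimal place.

With known observation variance, the Normal–Normal posterior has precision τ_n = τ₀ + n/σ² and mean μ_n = (τ₀μ₀ + (n/σ²)x̄)/τ_n.
Here τ₀ = 1/78.4 = 0.012755 and τ_data = 20/48.8 = 0.409836, so τ_n = 0.422591.
Rearranging for μ₀: μ₀ = (μ_n·τ_n − τ_data·x̄)/τ₀ = (9.4479·0.422591 − 0.409836·9.3) / 0.012755 = 0.181123/0.012755 ≈ 14.2.

μ₀ = 14.2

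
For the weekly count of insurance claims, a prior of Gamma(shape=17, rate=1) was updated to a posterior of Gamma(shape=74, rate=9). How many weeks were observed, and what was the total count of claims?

n = 8 weeks with total 57 claims

A Gamma(α, β) prior (rate parametrization) on a Poisson rate with n observations summing to S gives posterior Gamma(α+S, β+n).
Matching: Σxᵢ = 74 − 17 = 57 and n = 9 − 1 = 8.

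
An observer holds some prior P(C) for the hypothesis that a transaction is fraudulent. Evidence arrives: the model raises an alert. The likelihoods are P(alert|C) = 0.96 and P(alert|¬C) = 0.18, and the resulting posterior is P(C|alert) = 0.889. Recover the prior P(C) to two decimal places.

P(C) = 0.60

Bayes' rule in odds form gives O(C|E) = O(C)·[P(E|C)/P(E|¬C)], hence O(C) = O(C|E)/LR.
Posterior odds = 0.889/(1−0.889) = 8.0090. LR = 0.96/0.18 = 5.3333.
Prior odds = 8.0090/5.3333 = 1.5017, so P(C) = 1.5017/(1+1.5017) ≈ 0.60.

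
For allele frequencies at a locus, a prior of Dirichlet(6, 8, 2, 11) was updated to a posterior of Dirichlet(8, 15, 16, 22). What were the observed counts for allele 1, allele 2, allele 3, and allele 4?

counts (2, 7, 14, 11)

For a Dirichlet(α) prior with multinomial counts c, the posterior is Dirichlet(α + c) componentwise.
Counts are posterior − prior componentwise: 8−6=2, 15−8=7, 16−2=14, 22−11=11.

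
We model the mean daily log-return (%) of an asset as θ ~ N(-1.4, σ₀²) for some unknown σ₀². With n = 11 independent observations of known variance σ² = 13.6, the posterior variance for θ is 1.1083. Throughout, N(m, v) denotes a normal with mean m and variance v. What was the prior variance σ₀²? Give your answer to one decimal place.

For the Normal–Normal model with known σ², precisions add: τ_n = τ₀ + n/σ².
So 1/σ₀² = 1/1.1083 − 11/13.6 = 0.902283 − 0.808824 = 0.093459.
Hence σ₀² = 1/0.093459 ≈ 10.7.

σ₀² = 10.7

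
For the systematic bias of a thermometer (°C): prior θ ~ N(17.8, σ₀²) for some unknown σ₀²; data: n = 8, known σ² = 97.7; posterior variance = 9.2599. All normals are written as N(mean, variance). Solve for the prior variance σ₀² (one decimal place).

σ₀² = 38.3

For the Normal–Normal model with known σ², precisions add: τ_n = τ₀ + n/σ².
So 1/σ₀² = 1/9.2599 − 8/97.7 = 0.107993 − 0.081883 = 0.026110.
Hence σ₀² = 1/0.026110 ≈ 38.3.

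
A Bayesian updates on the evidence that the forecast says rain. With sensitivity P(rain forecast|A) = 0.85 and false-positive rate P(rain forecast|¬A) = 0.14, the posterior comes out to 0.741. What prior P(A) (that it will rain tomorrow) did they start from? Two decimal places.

P(A) = 0.32

Bayes' rule in odds form gives O(A|E) = O(A)·[P(E|A)/P(E|¬A)], hence O(A) = O(A|E)/LR.
Posterior odds = 0.741/(1−0.741) = 2.8610. LR = 0.85/0.14 = 6.0714.
Prior odds = 2.8610/6.0714 = 0.4712, so P(A) = 0.4712/(1+0.4712) ≈ 0.32.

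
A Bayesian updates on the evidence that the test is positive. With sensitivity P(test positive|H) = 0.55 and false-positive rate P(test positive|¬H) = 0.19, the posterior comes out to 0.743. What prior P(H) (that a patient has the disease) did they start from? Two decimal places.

P(H) = 0.50

Bayes' rule in odds form gives O(H|E) = O(H)·[P(E|H)/P(E|¬H)], hence O(H) = O(H|E)/LR.
Posterior odds = 0.743/(1−0.743) = 2.8911. LR = 0.55/0.19 = 2.8947.
Prior odds = 2.8911/2.8947 = 0.9988, so P(H) = 0.9988/(1+0.9988) ≈ 0.50.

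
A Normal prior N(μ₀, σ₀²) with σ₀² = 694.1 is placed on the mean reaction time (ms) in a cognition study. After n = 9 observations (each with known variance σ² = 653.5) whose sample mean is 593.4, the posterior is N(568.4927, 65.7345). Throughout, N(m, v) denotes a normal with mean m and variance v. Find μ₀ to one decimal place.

The posterior mean is a precision-weighted average: μ_n = (τ₀μ₀ + τ_data·x̄)/(τ₀+τ_data), with τ₀=1/σ₀² and τ_data=n/σ².
Here τ₀ = 1/694.1 = 0.001441 and τ_data = 9/653.5 = 0.013772, so τ_n = 0.015213.
Rearranging for μ₀: μ₀ = (μ_n·τ_n − τ_data·x̄)/τ₀ = (568.4927·0.015213 − 0.013772·593.4) / 0.001441 = 0.476175/0.001441 ≈ 330.4.

μ₀ = 330.4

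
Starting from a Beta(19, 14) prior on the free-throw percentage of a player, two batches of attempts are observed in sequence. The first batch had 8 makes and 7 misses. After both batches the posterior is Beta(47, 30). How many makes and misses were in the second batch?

Because Beta–binomial updating is additive in the counts, the combined data contributed (α_post−α_prior, β_post−β_prior) successes and failures.
Total across both batches: 47−19=28 makes, 30−14=16 misses.
Subtract the first batch: 28−8=20 makes and 16−7=9 misses.

20 makes and 9 misses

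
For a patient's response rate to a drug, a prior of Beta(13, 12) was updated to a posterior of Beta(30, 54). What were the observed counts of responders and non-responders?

Under Beta–binomial conjugacy the posterior parameters are (α+s, β+f).
Match parameters: s=30−13=17, f=54−12=42.

17 responders and 42 non-responders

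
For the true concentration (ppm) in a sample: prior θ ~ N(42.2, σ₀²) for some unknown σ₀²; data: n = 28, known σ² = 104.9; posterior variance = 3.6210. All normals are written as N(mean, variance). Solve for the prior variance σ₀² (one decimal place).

σ₀² = 108.2

Posterior precision equals prior precision plus data precision: 1/σ_n² = 1/σ₀² + n/σ².
So 1/σ₀² = 1/3.6210 − 28/104.9 = 0.276167 − 0.266921 = 0.009246.
Hence σ₀² = 1/0.009246 ≈ 108.2.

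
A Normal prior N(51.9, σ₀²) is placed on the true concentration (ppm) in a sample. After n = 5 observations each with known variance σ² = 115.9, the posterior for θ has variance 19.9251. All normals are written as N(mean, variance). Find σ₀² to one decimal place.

σ₀² = 141.9

For the Normal–Normal model with known σ², precisions add: τ_n = τ₀ + n/σ².
So 1/σ₀² = 1/19.9251 − 5/115.9 = 0.050188 − 0.043141 = 0.007047.
Hence σ₀² = 1/0.007047 ≈ 141.9.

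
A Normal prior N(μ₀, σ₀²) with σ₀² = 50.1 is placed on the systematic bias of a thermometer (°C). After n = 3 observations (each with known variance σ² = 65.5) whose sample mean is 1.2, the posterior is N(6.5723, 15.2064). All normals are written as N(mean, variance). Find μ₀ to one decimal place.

μ₀ = 18.9

The posterior mean is a precision-weighted average: μ_n = (τ₀μ₀ + τ_data·x̄)/(τ₀+τ_data), with τ₀=1/σ₀² and τ_data=n/σ².
Here τ₀ = 1/50.1 = 0.019960 and τ_data = 3/65.5 = 0.045802, so τ_n = 0.065762.
Rearranging for μ₀: μ₀ = (μ_n·τ_n − τ_data·x̄)/τ₀ = (6.5723·0.065762 − 0.045802·1.2) / 0.019960 = 0.377245/0.019960 ≈ 18.9.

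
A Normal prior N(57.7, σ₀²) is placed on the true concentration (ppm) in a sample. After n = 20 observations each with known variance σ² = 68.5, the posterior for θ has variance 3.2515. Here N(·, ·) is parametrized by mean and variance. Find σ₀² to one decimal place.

σ₀² = 64.2

Posterior precision equals prior precision plus data precision: 1/σ_n² = 1/σ₀² + n/σ².
So 1/σ₀² = 1/3.2515 − 20/68.5 = 0.307550 − 0.291971 = 0.015579.
Hence σ₀² = 1/0.015579 ≈ 64.2.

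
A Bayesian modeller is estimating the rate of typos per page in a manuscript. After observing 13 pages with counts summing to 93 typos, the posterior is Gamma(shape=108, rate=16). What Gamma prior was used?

Gamma(shape=15, rate=3)

A Gamma(α, β) prior (rate parametrization) on a Poisson rate with n observations summing to S gives posterior Gamma(α+S, β+n).
So α = 108 − 93 = 15 and β = 16 − 13 = 3.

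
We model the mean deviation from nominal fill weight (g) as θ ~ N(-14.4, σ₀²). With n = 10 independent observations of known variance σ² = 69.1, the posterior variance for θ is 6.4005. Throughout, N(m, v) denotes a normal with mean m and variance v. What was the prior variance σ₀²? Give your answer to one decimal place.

σ₀² = 86.8

Posterior precision equals prior precision plus data precision: 1/σ_n² = 1/σ₀² + n/σ².
So 1/σ₀² = 1/6.4005 − 10/69.1 = 0.156238 − 0.144718 = 0.011520.
Hence σ₀² = 1/0.011520 ≈ 86.8.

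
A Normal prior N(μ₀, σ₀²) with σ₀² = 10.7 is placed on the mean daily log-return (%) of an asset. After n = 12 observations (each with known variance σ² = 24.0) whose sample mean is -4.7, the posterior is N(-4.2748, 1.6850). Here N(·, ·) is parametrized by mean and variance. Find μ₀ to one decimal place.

With known observation variance, the Normal–Normal posterior has precision τ_n = τ₀ + n/σ² and mean μ_n = (τ₀μ₀ + (n/σ²)x̄)/τ_n.
Here τ₀ = 1/10.7 = 0.093458 and τ_data = 12/24.0 = 0.500000, so τ_n = 0.593458.
Rearranging for μ₀: μ₀ = (μ_n·τ_n − τ_data·x̄)/τ₀ = (-4.2748·0.593458 − 0.500000·-4.7) / 0.093458 = -0.186914/0.093458 ≈ -2.0.

μ₀ = -2.0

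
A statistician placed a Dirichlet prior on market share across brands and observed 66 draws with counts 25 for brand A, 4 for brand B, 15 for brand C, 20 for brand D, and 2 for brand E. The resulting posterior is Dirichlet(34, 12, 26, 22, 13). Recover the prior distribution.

Dirichlet(9, 8, 11, 2, 11)

For a Dirichlet(α) prior with multinomial counts c, the posterior is Dirichlet(α + c) componentwise.
Subtract each count from the matching posterior parameter: 34−25=9, 12−4=8, 26−15=11, 22−20=2, 13−2=11.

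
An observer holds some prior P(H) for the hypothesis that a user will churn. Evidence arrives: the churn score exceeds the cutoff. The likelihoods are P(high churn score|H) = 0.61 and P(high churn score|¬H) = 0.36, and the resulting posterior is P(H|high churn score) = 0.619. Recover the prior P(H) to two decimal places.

Bayes' rule in odds form gives O(H|E) = O(H)·[P(E|H)/P(E|¬H)], hence O(H) = O(H|E)/LR.
Posterior odds = 0.619/(1−0.619) = 1.6247. LR = 0.61/0.36 = 1.6944.
Prior odds = 1.6247/1.6944 = 0.9589, so P(H) = 0.9589/(1+0.9589) ≈ 0.49.

P(H) = 0.49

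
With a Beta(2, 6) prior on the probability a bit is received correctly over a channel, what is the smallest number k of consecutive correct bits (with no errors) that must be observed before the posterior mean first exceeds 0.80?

After k correct bits and 0 errors the posterior is Beta(2+k, 6), with mean (2+k)/(2+6+k).
Set (2+k)/(8+k) > 0.80 and solve: k > (0.80·8 − 2)/(1 − 0.80) = 22.000.
The smallest integer exceeding 22.000 is 23.

k = 23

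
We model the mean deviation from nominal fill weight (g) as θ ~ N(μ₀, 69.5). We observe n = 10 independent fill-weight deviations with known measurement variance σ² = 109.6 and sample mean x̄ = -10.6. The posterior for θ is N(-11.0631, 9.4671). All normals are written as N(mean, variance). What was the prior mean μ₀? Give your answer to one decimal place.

The posterior mean is a precision-weighted average: μ_n = (τ₀μ₀ + τ_data·x̄)/(τ₀+τ_data), with τ₀=1/σ₀² and τ_data=n/σ².
Here τ₀ = 1/69.5 = 0.014388 and τ_data = 10/109.6 = 0.091241, so τ_n = 0.105629.
Rearranging for μ₀: μ₀ = (μ_n·τ_n − τ_data·x̄)/τ₀ = (-11.0631·0.105629 − 0.091241·-10.6) / 0.014388 = -0.201430/0.014388 ≈ -14.0.

μ₀ = -14.0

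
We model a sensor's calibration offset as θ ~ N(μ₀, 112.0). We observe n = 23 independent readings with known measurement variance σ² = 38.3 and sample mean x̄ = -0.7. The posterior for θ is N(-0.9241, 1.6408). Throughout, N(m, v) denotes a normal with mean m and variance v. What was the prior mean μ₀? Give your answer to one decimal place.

With known observation variance, the Normal–Normal posterior has precision τ_n = τ₀ + n/σ² and mean μ_n = (τ₀μ₀ + (n/σ²)x̄)/τ_n.
Here τ₀ = 1/112.0 = 0.008929 and τ_data = 23/38.3 = 0.600522, so τ_n = 0.609451.
Rearranging for μ₀: μ₀ = (μ_n·τ_n − τ_data·x̄)/τ₀ = (-0.9241·0.609451 − 0.600522·-0.7) / 0.008929 = -0.142828/0.008929 ≈ -16.0.

μ₀ = -16.0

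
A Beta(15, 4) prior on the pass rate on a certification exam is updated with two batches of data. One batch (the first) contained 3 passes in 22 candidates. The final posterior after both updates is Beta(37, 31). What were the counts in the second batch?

Sequential conjugate updates are equivalent to a single update on the pooled data, so total successes = posterior α − prior α and total failures = posterior β − prior β.
Total across both batches: 37−15=22 passes, 31−4=27 failures.
Subtract the first batch: 22−3=19 passes and 27−19=8 failures.

19 passes and 8 failures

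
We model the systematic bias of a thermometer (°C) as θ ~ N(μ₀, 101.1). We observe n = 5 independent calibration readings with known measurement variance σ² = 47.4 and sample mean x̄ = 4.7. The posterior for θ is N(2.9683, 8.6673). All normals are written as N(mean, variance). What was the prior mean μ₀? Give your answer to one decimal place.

μ₀ = -15.5

The posterior mean is a precision-weighted average: μ_n = (τ₀μ₀ + τ_data·x̄)/(τ₀+τ_data), with τ₀=1/σ₀² and τ_data=n/σ².
Here τ₀ = 1/101.1 = 0.009891 and τ_data = 5/47.4 = 0.105485, so τ_n = 0.115376.
Rearranging for μ₀: μ₀ = (μ_n·τ_n − τ_data·x̄)/τ₀ = (2.9683·0.115376 − 0.105485·4.7) / 0.009891 = -0.153309/0.009891 ≈ -15.5.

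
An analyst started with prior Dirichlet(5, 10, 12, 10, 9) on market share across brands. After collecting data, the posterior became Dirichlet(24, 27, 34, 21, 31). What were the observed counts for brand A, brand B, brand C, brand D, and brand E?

For a Dirichlet(α) prior with multinomial counts c, the posterior is Dirichlet(α + c) componentwise.
Counts are posterior − prior componentwise: 24−5=19, 27−10=17, 34−12=22, 21−10=11, 31−9=22.

counts (19, 17, 22, 11, 22)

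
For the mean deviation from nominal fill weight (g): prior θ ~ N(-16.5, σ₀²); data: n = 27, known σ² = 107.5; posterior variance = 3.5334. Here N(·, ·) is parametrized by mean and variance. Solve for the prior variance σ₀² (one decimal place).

For the Normal–Normal model with known σ², precisions add: τ_n = τ₀ + n/σ².
So 1/σ₀² = 1/3.5334 − 27/107.5 = 0.283014 − 0.251163 = 0.031851.
Hence σ₀² = 1/0.031851 ≈ 31.4.

σ₀² = 31.4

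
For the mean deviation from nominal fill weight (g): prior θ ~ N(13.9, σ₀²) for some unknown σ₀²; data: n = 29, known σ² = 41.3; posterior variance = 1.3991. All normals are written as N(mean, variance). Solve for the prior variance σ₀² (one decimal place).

σ₀² = 79.6

Posterior precision equals prior precision plus data precision: 1/σ_n² = 1/σ₀² + n/σ².
So 1/σ₀² = 1/1.3991 − 29/41.3 = 0.714745 − 0.702179 = 0.012566.
Hence σ₀² = 1/0.012566 ≈ 79.6.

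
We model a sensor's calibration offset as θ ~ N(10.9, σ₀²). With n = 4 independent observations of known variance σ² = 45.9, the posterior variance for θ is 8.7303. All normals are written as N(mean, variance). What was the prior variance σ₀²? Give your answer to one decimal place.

For the Normal–Normal model with known σ², precisions add: τ_n = τ₀ + n/σ².
So 1/σ₀² = 1/8.7303 − 4/45.9 = 0.114544 − 0.087146 = 0.027398.
Hence σ₀² = 1/0.027398 ≈ 36.5.

σ₀² = 36.5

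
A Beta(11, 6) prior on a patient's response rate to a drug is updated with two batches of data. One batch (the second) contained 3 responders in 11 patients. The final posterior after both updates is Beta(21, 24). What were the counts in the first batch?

Because Beta–binomial updating is additive in the counts, the combined data contributed (α_post−α_prior, β_post−β_prior) successes and failures.
Total across both batches: 21−11=10 responders, 24−6=18 non-responders.
Subtract the second batch: 10−3=7 responders and 18−8=10 non-responders.

7 responders and 10 non-responders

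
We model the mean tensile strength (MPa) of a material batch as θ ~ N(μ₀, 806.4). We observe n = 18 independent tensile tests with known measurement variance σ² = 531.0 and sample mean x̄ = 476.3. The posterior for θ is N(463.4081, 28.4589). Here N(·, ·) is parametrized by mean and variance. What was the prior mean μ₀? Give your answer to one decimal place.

The posterior mean is a precision-weighted average: μ_n = (τ₀μ₀ + τ_data·x̄)/(τ₀+τ_data), with τ₀=1/σ₀² and τ_data=n/σ².
Here τ₀ = 1/806.4 = 0.001240 and τ_data = 18/531.0 = 0.033898, so τ_n = 0.035138.
Rearranging for μ₀: μ₀ = (μ_n·τ_n − τ_data·x̄)/τ₀ = (463.4081·0.035138 − 0.033898·476.3) / 0.001240 = 0.137616/0.001240 ≈ 111.0.

μ₀ = 111.0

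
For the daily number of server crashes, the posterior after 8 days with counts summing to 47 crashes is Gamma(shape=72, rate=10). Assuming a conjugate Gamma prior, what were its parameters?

Gamma(shape=25, rate=2)

Gamma–Poisson conjugacy: posterior shape = α + Σxᵢ, posterior rate = β + n.
So α = 72 − 47 = 25 and β = 10 − 8 = 2.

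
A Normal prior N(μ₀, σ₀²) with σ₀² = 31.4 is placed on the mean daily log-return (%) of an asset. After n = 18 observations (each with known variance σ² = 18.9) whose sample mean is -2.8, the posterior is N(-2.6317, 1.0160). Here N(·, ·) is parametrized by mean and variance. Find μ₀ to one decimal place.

With known observation variance, the Normal–Normal posterior has precision τ_n = τ₀ + n/σ² and mean μ_n = (τ₀μ₀ + (n/σ²)x̄)/τ_n.
Here τ₀ = 1/31.4 = 0.031847 and τ_data = 18/18.9 = 0.952381, so τ_n = 0.984228.
Rearranging for μ₀: μ₀ = (μ_n·τ_n − τ_data·x̄)/τ₀ = (-2.6317·0.984228 − 0.952381·-2.8) / 0.031847 = 0.076474/0.031847 ≈ 2.4.

μ₀ = 2.4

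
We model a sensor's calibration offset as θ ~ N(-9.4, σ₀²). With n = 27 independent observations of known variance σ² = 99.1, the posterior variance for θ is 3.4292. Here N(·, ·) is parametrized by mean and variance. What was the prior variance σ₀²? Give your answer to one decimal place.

For the Normal–Normal model with known σ², precisions add: τ_n = τ₀ + n/σ².
So 1/σ₀² = 1/3.4292 − 27/99.1 = 0.291613 − 0.272452 = 0.019161.
Hence σ₀² = 1/0.019161 ≈ 52.2.

σ₀² = 52.2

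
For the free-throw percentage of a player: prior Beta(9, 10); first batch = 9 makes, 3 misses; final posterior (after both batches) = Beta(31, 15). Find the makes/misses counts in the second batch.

Because Beta–binomial updating is additive in the counts, the combined data contributed (α_post−α_prior, β_post−β_prior) successes and failures.
Total across both batches: 31−9=22 makes, 15−10=5 misses.
Subtract the first batch: 22−9=13 makes and 5−3=2 misses.

13 makes and 2 misses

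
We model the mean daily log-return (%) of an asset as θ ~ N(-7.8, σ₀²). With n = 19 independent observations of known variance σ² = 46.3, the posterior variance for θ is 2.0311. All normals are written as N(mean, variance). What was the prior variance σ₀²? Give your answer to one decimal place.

σ₀² = 12.2

Posterior precision equals prior precision plus data precision: 1/σ_n² = 1/σ₀² + n/σ².
So 1/σ₀² = 1/2.0311 − 19/46.3 = 0.492344 − 0.410367 = 0.081977.
Hence σ₀² = 1/0.081977 ≈ 12.2.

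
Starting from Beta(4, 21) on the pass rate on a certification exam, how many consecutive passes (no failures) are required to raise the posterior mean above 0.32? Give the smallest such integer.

k = 6

After k passes and 0 failures the posterior is Beta(4+k, 21), with mean (4+k)/(4+21+k).
Set (4+k)/(25+k) > 0.32 and solve: k > (0.32·25 − 4)/(1 − 0.32) = 5.882.
The smallest integer exceeding 5.882 is 6.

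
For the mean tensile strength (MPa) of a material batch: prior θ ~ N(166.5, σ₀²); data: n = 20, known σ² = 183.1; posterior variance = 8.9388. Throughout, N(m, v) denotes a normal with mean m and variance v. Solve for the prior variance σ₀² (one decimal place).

For the Normal–Normal model with known σ², precisions add: τ_n = τ₀ + n/σ².
So 1/σ₀² = 1/8.9388 − 20/183.1 = 0.111872 − 0.109230 = 0.002642.
Hence σ₀² = 1/0.002642 ≈ 378.5.

σ₀² = 378.5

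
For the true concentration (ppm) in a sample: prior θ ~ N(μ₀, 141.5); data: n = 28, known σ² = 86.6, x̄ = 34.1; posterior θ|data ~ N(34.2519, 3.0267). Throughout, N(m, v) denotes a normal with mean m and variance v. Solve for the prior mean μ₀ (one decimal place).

The posterior mean is a precision-weighted average: μ_n = (τ₀μ₀ + τ_data·x̄)/(τ₀+τ_data), with τ₀=1/σ₀² and τ_data=n/σ².
Here τ₀ = 1/141.5 = 0.007067 and τ_data = 28/86.6 = 0.323326, so τ_n = 0.330393.
Rearranging for μ₀: μ₀ = (μ_n·τ_n − τ_data·x̄)/τ₀ = (34.2519·0.330393 − 0.323326·34.1) / 0.007067 = 0.291171/0.007067 ≈ 41.2.

μ₀ = 41.2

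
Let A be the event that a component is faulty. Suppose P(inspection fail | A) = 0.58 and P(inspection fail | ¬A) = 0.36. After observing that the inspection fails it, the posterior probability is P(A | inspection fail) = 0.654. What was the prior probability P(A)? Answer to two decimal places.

P(A) = 0.54

Bayes' rule in odds form gives O(A|E) = O(A)·[P(E|A)/P(E|¬A)], hence O(A) = O(A|E)/LR.
Posterior odds = 0.654/(1−0.654) = 1.8902. LR = 0.58/0.36 = 1.6111.
Prior odds = 1.8902/1.6111 = 1.1732, so P(A) = 1.1732/(1+1.1732) ≈ 0.54.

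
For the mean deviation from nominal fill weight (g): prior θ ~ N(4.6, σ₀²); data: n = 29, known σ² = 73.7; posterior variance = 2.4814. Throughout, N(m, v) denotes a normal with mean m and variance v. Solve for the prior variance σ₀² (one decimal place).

σ₀² = 105.1

Posterior precision equals prior precision plus data precision: 1/σ_n² = 1/σ₀² + n/σ².
So 1/σ₀² = 1/2.4814 − 29/73.7 = 0.402998 − 0.393487 = 0.009511.
Hence σ₀² = 1/0.009511 ≈ 105.1.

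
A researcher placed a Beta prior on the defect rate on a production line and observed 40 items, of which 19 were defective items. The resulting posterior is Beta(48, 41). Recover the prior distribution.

Beta is conjugate to the binomial likelihood: posterior = Beta(a+s, b+f).
So a = 48 − 19 = 29 and b = 41 − 21 = 20.

Beta(29, 20)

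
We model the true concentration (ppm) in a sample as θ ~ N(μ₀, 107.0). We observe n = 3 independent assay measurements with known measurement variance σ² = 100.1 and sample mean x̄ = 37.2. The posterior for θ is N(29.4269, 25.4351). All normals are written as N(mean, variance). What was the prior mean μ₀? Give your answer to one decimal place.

μ₀ = 4.5

With known observation variance, the Normal–Normal posterior has precision τ_n = τ₀ + n/σ² and mean μ_n = (τ₀μ₀ + (n/σ²)x̄)/τ_n.
Here τ₀ = 1/107.0 = 0.009346 and τ_data = 3/100.1 = 0.029970, so τ_n = 0.039316.
Rearranging for μ₀: μ₀ = (μ_n·τ_n − τ_data·x̄)/τ₀ = (29.4269·0.039316 − 0.029970·37.2) / 0.009346 = 0.042064/0.009346 ≈ 4.5.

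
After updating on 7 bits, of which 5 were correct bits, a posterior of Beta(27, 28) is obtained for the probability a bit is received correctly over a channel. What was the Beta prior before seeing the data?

Beta(22, 26)

Under Beta–binomial conjugacy the posterior parameters are (α+s, β+f).
So α = 27 − 5 = 22 and β = 28 − 2 = 26.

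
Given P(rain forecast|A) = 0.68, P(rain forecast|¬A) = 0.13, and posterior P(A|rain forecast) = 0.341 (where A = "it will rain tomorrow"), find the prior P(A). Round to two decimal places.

P(A) = 0.09

Bayes' rule in odds form gives O(A|E) = O(A)·[P(E|A)/P(E|¬A)], hence O(A) = O(A|E)/LR.
Posterior odds = 0.341/(1−0.341) = 0.5175. LR = 0.68/0.13 = 5.2308.
Prior odds = 0.5175/5.2308 = 0.0989, so P(A) = 0.0989/(1+0.0989) ≈ 0.09.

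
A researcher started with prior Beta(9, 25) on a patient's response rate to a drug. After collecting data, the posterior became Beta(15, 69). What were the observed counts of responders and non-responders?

6 responders and 44 non-responders

A Beta(a, b) prior with s successes and f failures in binomial data gives a Beta(a+s, b+f) posterior.
Match parameters: s=15−9=6, f=69−25=44.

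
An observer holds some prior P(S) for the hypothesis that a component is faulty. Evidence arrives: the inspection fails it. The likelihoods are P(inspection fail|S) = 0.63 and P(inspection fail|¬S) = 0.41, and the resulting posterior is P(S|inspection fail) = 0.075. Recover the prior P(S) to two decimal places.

P(S) = 0.05

Bayes' rule in odds form gives O(S|E) = O(S)·[P(E|S)/P(E|¬S)], hence O(S) = O(S|E)/LR.
Posterior odds = 0.075/(1−0.075) = 0.0811. LR = 0.63/0.41 = 1.5366.
Prior odds = 0.0811/1.5366 = 0.0528, so P(S) = 0.0528/(1+0.0528) ≈ 0.05.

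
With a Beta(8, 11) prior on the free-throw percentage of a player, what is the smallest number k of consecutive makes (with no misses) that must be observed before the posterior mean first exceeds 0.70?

k = 18

After k makes and 0 misses the posterior is Beta(8+k, 11), with mean (8+k)/(8+11+k).
Set (8+k)/(19+k) > 0.70 and solve: k > (0.70·19 − 8)/(1 − 0.70) = 17.667.
The smallest integer exceeding 17.667 is 18, and checking k=18: (26)/(37) = 0.7027 > 0.70.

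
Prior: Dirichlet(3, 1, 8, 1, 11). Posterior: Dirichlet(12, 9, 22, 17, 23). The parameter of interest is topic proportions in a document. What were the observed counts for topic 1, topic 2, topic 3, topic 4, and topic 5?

For a Dirichlet(α) prior with multinomial counts c, the posterior is Dirichlet(α + c) componentwise.
Counts are posterior − prior componentwise: 12−3=9, 9−1=8, 22−8=14, 17−1=16, 23−11=12.

counts (9, 8, 14, 16, 12)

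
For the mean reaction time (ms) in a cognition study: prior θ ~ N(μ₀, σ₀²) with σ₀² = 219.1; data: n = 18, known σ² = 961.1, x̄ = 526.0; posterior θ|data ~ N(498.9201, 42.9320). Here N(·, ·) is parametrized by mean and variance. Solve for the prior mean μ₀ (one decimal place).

The posterior mean is a precision-weighted average: μ_n = (τ₀μ₀ + τ_data·x̄)/(τ₀+τ_data), with τ₀=1/σ₀² and τ_data=n/σ².
Here τ₀ = 1/219.1 = 0.004564 and τ_data = 18/961.1 = 0.018729, so τ_n = 0.023293.
Rearranging for μ₀: μ₀ = (μ_n·τ_n − τ_data·x̄)/τ₀ = (498.9201·0.023293 − 0.018729·526.0) / 0.004564 = 1.769892/0.004564 ≈ 387.8.

μ₀ = 387.8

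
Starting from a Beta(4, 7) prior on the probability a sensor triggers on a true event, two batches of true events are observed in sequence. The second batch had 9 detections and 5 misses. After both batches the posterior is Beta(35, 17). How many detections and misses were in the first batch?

Because Beta–binomial updating is additive in the counts, the combined data contributed (α_post−α_prior, β_post−β_prior) successes and failures.
Total across both batches: 35−4=31 detections, 17−7=10 misses.
Subtract the second batch: 31−9=22 detections and 10−5=5 misses.

22 detections and 5 misses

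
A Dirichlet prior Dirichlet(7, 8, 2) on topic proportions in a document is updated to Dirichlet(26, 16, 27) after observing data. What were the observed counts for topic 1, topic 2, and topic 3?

For a Dirichlet(α) prior with multinomial counts c, the posterior is Dirichlet(α + c) componentwise.
Counts are posterior − prior componentwise: 26−7=19, 16−8=8, 27−2=25.

counts (19, 8, 25)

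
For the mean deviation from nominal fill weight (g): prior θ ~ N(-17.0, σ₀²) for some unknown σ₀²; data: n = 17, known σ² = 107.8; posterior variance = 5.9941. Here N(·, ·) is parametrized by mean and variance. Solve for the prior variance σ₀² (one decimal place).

σ₀² = 109.5

Posterior precision equals prior precision plus data precision: 1/σ_n² = 1/σ₀² + n/σ².
So 1/σ₀² = 1/5.9941 − 17/107.8 = 0.166831 − 0.157699 = 0.009132.
Hence σ₀² = 1/0.009132 ≈ 109.5.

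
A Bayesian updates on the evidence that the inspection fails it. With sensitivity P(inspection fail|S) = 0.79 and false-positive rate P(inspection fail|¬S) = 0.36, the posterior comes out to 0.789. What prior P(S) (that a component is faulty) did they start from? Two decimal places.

P(S) = 0.63

In odds form, posterior odds = prior odds × likelihood ratio, so prior odds = posterior odds ÷ LR.
Posterior odds = 0.789/(1−0.789) = 3.7393. LR = 0.79/0.36 = 2.1944.
Prior odds = 3.7393/2.1944 = 1.7040, so P(S) = 1.7040/(1+1.7040) ≈ 0.63.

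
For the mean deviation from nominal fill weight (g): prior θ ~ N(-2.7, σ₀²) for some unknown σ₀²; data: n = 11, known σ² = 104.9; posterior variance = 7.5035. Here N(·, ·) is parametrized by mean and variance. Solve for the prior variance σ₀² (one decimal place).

σ₀² = 35.2

Posterior precision equals prior precision plus data precision: 1/σ_n² = 1/σ₀² + n/σ².
So 1/σ₀² = 1/7.5035 − 11/104.9 = 0.133271 − 0.104862 = 0.028409.
Hence σ₀² = 1/0.028409 ≈ 35.2.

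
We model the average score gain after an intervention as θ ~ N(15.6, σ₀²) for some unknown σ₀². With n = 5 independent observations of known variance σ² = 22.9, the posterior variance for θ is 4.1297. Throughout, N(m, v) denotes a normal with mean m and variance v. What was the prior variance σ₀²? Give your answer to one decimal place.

Posterior precision equals prior precision plus data precision: 1/σ_n² = 1/σ₀² + n/σ².
So 1/σ₀² = 1/4.1297 − 5/22.9 = 0.242148 − 0.218341 = 0.023807.
Hence σ₀² = 1/0.023807 ≈ 42.0.

σ₀² = 42.0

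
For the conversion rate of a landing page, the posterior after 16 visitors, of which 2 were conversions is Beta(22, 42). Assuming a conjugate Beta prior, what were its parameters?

A Beta(α, β) prior with s successes and f failures in binomial data gives a Beta(α+s, β+f) posterior.
Subtract the data counts: 22−2=20, 42−14=28.

Beta(20, 28)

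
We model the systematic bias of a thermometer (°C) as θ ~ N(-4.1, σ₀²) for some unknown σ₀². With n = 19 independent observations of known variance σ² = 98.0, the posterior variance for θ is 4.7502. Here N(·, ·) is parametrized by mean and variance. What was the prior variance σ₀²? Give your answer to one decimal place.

σ₀² = 60.1

Posterior precision equals prior precision plus data precision: 1/σ_n² = 1/σ₀² + n/σ².
So 1/σ₀² = 1/4.7502 − 19/98.0 = 0.210517 − 0.193878 = 0.016639.
Hence σ₀² = 1/0.016639 ≈ 60.1.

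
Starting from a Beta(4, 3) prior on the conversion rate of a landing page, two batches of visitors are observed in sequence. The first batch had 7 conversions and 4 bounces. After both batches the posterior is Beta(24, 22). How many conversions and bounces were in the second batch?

Sequential conjugate updates are equivalent to a single update on the pooled data, so total successes = posterior α − prior α and total failures = posterior β − prior β.
Total across both batches: 24−4=20 conversions, 22−3=19 bounces.
Subtract the first batch: 20−7=13 conversions and 19−4=15 bounces.

13 conversions and 15 bounces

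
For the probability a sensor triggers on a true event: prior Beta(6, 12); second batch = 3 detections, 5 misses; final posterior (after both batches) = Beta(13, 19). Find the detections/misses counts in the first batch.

Because Beta–binomial updating is additive in the counts, the combined data contributed (α_post−α_prior, β_post−β_prior) successes and failures.
Total across both batches: 13−6=7 detections, 19−12=7 misses.
Subtract the second batch: 7−3=4 detections and 7−5=2 misses.

4 detections and 2 misses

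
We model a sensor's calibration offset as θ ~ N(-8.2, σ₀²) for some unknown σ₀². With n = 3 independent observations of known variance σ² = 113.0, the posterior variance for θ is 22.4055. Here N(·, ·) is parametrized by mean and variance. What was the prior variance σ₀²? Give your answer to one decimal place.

For the Normal–Normal model with known σ², precisions add: τ_n = τ₀ + n/σ².
So 1/σ₀² = 1/22.4055 − 3/113.0 = 0.044632 − 0.026549 = 0.018083.
Hence σ₀² = 1/0.018083 ≈ 55.3.

σ₀² = 55.3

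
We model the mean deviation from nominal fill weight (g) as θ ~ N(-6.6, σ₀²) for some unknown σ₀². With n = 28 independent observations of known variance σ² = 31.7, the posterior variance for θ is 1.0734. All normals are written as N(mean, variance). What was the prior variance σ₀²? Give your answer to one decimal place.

σ₀² = 20.7

For the Normal–Normal model with known σ², precisions add: τ_n = τ₀ + n/σ².
So 1/σ₀² = 1/1.0734 − 28/31.7 = 0.931619 − 0.883281 = 0.048338.
Hence σ₀² = 1/0.048338 ≈ 20.7.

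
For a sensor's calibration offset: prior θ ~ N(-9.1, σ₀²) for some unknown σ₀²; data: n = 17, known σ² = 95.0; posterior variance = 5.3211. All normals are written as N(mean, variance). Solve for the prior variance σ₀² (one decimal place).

For the Normal–Normal model with known σ², precisions add: τ_n = τ₀ + n/σ².
So 1/σ₀² = 1/5.3211 − 17/95.0 = 0.187931 − 0.178947 = 0.008984.
Hence σ₀² = 1/0.008984 ≈ 111.3.

σ₀² = 111.3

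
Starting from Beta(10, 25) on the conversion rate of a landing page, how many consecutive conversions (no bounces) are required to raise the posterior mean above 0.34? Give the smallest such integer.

After k conversions and 0 bounces the posterior is Beta(10+k, 25), with mean (10+k)/(10+25+k).
Set (10+k)/(35+k) > 0.34 and solve: k > (0.34·35 − 10)/(1 − 0.34) = 2.879.
The smallest integer exceeding 2.879 is 3, and checking k=3: (13)/(38) = 0.3421 > 0.34.

k = 3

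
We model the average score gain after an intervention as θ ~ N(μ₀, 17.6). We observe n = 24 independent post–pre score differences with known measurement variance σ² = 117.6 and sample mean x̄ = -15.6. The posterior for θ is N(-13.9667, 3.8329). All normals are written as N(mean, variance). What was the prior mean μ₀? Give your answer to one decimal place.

With known observation variance, the Normal–Normal posterior has precision τ_n = τ₀ + n/σ² and mean μ_n = (τ₀μ₀ + (n/σ²)x̄)/τ_n.
Here τ₀ = 1/17.6 = 0.056818 and τ_data = 24/117.6 = 0.204082, so τ_n = 0.260900.
Rearranging for μ₀: μ₀ = (μ_n·τ_n − τ_data·x̄)/τ₀ = (-13.9667·0.260900 − 0.204082·-15.6) / 0.056818 = -0.460233/0.056818 ≈ -8.1.

μ₀ = -8.1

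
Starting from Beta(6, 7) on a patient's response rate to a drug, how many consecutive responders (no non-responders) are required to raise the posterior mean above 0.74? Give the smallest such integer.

k = 14

After k responders and 0 non-responders the posterior is Beta(6+k, 7), with mean (6+k)/(6+7+k).
Set (6+k)/(13+k) > 0.74 and solve: k > (0.74·13 − 6)/(1 − 0.74) = 13.923.
The smallest integer exceeding 13.923 is 14, and checking k=14: (20)/(27) = 0.7407 > 0.74.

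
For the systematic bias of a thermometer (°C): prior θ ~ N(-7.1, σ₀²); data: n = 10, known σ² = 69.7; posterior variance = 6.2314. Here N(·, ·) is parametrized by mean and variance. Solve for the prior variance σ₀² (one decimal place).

σ₀² = 58.8

For the Normal–Normal model with known σ², precisions add: τ_n = τ₀ + n/σ².
So 1/σ₀² = 1/6.2314 − 10/69.7 = 0.160478 − 0.143472 = 0.017006.
Hence σ₀² = 1/0.017006 ≈ 58.8.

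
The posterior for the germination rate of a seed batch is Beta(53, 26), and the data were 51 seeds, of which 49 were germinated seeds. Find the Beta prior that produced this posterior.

Beta(4, 24)

A Beta(a, b) prior with s successes and f failures in binomial data gives a Beta(a+s, b+f) posterior.
Subtract the data counts: 53−49=4, 26−2=24.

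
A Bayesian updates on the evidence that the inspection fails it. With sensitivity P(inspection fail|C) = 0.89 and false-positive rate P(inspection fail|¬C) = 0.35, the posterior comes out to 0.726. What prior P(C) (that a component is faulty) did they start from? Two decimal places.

Bayes' rule in odds form gives O(C|E) = O(C)·[P(E|C)/P(E|¬C)], hence O(C) = O(C|E)/LR.
Posterior odds = 0.726/(1−0.726) = 2.6496. LR = 0.89/0.35 = 2.5429.
Prior odds = 2.6496/2.5429 = 1.0420, so P(C) = 1.0420/(1+1.0420) ≈ 0.51.

P(C) = 0.51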